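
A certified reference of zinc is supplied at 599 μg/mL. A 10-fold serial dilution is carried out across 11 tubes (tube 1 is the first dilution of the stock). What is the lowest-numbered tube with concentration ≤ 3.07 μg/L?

Tube n has concentration 599 μg/mL / 10ⁿ.
Need 10ⁿ ≥ 599 μg/mL / 3.07 μg/L = 1.95 × 10⁵, so n ≥ 5.29.
First such tube: n = 6.

tube 6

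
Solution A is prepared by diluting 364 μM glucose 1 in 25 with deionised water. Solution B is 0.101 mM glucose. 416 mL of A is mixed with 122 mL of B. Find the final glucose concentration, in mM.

0.0342 mM

C_A = 364 μM / 25 = 14.6 μM.
C_B = 0.101 mM = 101 μM.
C_mix = (C_A·V_A + C_B·V_B)/(V_A + V_B) = (14.6×416 + 101×122) / 538.0 = 34.2 μM = 0.0342 mM.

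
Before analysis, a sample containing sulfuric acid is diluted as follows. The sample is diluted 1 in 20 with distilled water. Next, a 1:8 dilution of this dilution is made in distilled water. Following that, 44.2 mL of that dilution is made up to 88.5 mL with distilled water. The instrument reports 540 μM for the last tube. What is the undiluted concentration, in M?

0.173 M

Overall dilution factor = 20 × 8 × 2.002 = 320.
Original = 540 μM × 320 = 1.73 × 10⁵ μM = 0.173 M.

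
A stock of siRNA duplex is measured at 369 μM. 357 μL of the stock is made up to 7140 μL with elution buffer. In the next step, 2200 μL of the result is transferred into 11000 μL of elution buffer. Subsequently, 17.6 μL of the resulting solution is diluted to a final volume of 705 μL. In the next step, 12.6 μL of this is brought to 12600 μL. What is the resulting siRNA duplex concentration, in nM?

Overall dilution factor = 20 × 6 × 40.06 × 1000 = 4.81 × 10⁶.
369 μM / 4.81 × 10⁶ = 7.68 × 10⁻⁵ μM = 0.0768 nM.

0.0768 nM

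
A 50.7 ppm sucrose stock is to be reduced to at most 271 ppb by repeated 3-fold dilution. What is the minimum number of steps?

Need 3ⁿ ≥ 187, so n ≥ log(187)/log(3) = 4.76.
Minimum whole steps: n = 5.

5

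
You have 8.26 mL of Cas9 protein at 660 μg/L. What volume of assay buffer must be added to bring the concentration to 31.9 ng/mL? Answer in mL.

163 mL

31.9 ng/mL = 31.9 μg/L.
V₂ = C₁V₁/C₂ = 660 × 8.26 / 31.9 = 171 mL.
Diluent to add = V₂ − V₁ = 171 − 8.26 = 163 mL.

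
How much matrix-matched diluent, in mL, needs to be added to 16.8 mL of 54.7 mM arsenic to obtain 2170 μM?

2170 μM = 2.17 mM.
V₂ = C₁V₁/C₂ = 54.7 × 16.8 / 2.17 = 423 mL.
Diluent to add = V₂ − V₁ = 423 − 16.8 = 407 mL.

407 mL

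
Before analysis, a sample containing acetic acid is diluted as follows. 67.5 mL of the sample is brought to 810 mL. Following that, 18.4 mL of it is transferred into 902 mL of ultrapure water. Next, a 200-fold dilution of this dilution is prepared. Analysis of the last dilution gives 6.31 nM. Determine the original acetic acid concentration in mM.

0.758 mM

Overall dilution factor = 12 × 50.02 × 200 = 1.20 × 10⁵.
Original = 6.31 nM × 1.20 × 10⁵ = 7.58 × 10⁵ nM = 0.758 mM.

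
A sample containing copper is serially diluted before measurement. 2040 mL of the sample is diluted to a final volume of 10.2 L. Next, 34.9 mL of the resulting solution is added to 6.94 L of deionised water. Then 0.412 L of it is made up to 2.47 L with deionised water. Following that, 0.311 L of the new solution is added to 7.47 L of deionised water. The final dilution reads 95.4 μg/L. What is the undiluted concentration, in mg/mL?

Overall dilution factor = 5 × 199.9 × 5.995 × 25.02 = 1.50 × 10⁵.
Original = 95.4 μg/L × 1.50 × 10⁵ = 1.43 × 10⁷ μg/L = 14.3 mg/mL.

14.3 mg/mL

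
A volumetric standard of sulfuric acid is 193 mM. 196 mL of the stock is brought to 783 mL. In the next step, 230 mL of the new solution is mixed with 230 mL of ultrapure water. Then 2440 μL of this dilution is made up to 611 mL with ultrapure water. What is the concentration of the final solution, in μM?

96.5 μM

Overall dilution factor = 3.995 × 2 × 250.4 = 2001.
193 mM / 2001 = 0.0965 mM = 96.5 μM.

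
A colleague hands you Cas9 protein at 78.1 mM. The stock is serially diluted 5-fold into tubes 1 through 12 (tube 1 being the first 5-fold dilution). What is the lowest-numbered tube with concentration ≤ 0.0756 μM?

tube 9

Tube n has concentration 78.1 mM / 5ⁿ.
Need 5ⁿ ≥ 78.1 mM / 0.0756 μM = 1.03 × 10⁶, so n ≥ 8.60.
First such tube: n = 9.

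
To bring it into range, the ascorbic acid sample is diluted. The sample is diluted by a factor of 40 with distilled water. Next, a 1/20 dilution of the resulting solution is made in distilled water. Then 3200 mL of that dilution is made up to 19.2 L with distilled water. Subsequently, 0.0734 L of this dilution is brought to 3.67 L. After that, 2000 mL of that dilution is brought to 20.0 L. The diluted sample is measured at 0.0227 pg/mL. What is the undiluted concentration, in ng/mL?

54.5 ng/mL

Overall dilution factor = 40 × 20 × 6 × 50 × 10 = 2.40 × 10⁶.
Original = 0.0227 pg/mL × 2.40 × 10⁶ = 5.45 × 10⁴ pg/mL = 54.5 ng/mL.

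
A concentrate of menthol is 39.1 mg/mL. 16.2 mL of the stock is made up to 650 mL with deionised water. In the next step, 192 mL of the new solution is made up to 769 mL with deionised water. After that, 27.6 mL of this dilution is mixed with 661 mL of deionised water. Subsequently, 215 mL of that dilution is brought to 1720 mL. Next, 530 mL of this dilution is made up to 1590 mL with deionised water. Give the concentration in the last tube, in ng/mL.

Overall dilution factor = 40.12 × 4.005 × 24.95 × 8 × 3 = 9.62 × 10⁴.
39.1 mg/mL / 9.62 × 10⁴ = 4.06 × 10⁻⁴ mg/mL = 406 ng/mL.

406 ng/mL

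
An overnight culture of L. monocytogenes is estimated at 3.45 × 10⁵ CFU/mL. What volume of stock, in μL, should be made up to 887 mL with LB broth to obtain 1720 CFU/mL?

4420 μL

V₁ = C₂V₂/C₁ = 1720 × 887 / 3.45 × 10⁵ = 4.42 mL = 4420 μL.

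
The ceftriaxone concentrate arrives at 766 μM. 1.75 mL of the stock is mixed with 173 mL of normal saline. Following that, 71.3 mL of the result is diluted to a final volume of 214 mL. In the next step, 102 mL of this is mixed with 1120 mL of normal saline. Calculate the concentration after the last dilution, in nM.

213 nM

Overall dilution factor = 99.86 × 3.001 × 11.98 = 3591.
766 μM / 3591 = 0.213 μM = 213 nM.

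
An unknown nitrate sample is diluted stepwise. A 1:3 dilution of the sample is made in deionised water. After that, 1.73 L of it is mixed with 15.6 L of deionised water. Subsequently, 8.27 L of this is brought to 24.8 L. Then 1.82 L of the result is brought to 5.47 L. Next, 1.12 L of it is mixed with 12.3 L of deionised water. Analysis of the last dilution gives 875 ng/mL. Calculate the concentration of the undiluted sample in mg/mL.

Overall dilution factor = 3 × 10.02 × 2.999 × 3.005 × 11.98 = 3245.
Original = 875 ng/mL × 3245 = 2.84 × 10⁶ ng/mL = 2.84 mg/mL.

2.84 mg/mL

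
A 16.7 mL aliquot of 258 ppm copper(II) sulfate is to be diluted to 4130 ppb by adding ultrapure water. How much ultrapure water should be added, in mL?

4130 ppb = 4.13 ppm.
V₂ = C₁V₁/C₂ = 258 × 16.7 / 4.13 = 1043 mL.
Diluent to add = V₂ − V₁ = 1043 − 16.7 = 1030 mL.

1030 mL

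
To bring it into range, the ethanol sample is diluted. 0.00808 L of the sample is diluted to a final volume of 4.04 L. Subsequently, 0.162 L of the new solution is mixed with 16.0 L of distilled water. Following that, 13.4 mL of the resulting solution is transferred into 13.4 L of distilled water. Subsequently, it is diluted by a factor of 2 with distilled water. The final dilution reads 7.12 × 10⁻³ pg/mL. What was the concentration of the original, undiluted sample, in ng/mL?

Overall dilution factor = 500 × 99.77 × 1001 × 2 = 9.99 × 10⁷.
Original = 7.12 × 10⁻³ pg/mL × 9.99 × 10⁷ = 7.11 × 10⁵ pg/mL = 711 ng/mL.

711 ng/mL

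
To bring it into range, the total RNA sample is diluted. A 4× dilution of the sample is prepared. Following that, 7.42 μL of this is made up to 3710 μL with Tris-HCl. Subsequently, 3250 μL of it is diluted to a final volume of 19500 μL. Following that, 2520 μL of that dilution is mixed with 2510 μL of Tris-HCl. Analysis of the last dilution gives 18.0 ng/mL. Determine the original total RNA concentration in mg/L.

Overall dilution factor = 4 × 500 × 6 × 1.996 = 2.40 × 10⁴.
Original = 18.0 ng/mL × 2.40 × 10⁴ = 4.31 × 10⁵ ng/mL = 431 mg/L.

431 mg/L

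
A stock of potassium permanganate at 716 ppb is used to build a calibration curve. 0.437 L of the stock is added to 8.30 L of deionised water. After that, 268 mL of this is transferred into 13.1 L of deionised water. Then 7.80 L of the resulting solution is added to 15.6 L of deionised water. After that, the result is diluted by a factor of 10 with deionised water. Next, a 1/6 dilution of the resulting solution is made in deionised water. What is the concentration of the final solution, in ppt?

3.99 ppt

Overall dilution factor = 19.99 × 49.88 × 3 × 10 × 6 = 1.80 × 10⁵.
716 ppb / 1.80 × 10⁵ = 3.99 × 10⁻³ ppb = 3.99 ppt.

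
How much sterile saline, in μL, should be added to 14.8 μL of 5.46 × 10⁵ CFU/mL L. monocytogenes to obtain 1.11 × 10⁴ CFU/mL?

V₂ = C₁V₁/C₂ = 5.46 × 10⁵ × 14.8 / 1.11 × 10⁴ = 728 μL.
Diluent to add = V₂ − V₁ = 728 − 14.8 = 713 μL.

713 μL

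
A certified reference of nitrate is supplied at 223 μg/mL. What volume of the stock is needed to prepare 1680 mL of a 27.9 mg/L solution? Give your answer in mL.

27.9 mg/L = 27.9 μg/mL.
V₁ = C₂V₂/C₁ = 27.9 × 1680 / 223 = 210 mL.

210 mL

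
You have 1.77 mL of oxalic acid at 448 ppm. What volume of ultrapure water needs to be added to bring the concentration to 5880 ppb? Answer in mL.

133 mL

5880 ppb = 5.88 ppm.
V₂ = C₁V₁/C₂ = 448 × 1.77 / 5.88 = 135 mL.
Diluent to add = V₂ − V₁ = 135 − 1.77 = 133 mL.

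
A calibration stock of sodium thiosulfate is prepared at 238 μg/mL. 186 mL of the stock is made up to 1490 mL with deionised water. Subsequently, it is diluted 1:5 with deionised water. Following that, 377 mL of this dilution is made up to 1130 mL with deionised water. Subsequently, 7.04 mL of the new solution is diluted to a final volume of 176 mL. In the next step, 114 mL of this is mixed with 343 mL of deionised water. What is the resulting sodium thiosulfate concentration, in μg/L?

Overall dilution factor = 8.011 × 5 × 2.997 × 25 × 4.009 = 1.20 × 10⁴.
238 μg/mL / 1.20 × 10⁴ = 0.0198 μg/mL = 19.8 μg/L.

19.8 μg/L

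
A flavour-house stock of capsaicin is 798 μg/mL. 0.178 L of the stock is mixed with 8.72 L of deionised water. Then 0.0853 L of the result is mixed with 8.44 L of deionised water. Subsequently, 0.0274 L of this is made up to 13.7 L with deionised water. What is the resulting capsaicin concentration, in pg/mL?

Overall dilution factor = 49.99 × 99.94 × 500 = 2.50 × 10⁶.
798 μg/mL / 2.50 × 10⁶ = 3.19 × 10⁻⁴ μg/mL = 319 pg/mL.

319 pg/mL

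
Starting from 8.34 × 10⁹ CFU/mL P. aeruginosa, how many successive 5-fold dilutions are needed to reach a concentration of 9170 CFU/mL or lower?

Need 5ⁿ ≥ 9.09 × 10⁵, so n ≥ log(9.09 × 10⁵)/log(5) = 8.53.
Minimum whole steps: n = 9.

9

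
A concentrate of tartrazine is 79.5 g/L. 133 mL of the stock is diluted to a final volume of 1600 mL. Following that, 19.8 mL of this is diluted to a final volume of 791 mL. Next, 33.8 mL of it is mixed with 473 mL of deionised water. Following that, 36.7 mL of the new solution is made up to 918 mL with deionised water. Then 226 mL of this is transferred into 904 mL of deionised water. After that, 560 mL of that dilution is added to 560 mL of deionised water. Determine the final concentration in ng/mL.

Overall dilution factor = 12.03 × 39.95 × 14.99 × 25.01 × 5 × 2 = 1.80 × 10⁶.
79.5 g/L / 1.80 × 10⁶ = 4.41 × 10⁻⁵ g/L = 44.1 ng/mL.

44.1 ng/mL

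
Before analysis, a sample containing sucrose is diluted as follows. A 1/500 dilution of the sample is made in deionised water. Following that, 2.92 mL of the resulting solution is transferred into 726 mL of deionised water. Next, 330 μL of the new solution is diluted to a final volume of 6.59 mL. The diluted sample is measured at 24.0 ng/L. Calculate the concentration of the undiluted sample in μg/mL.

Overall dilution factor = 500 × 249.6 × 19.97 = 2.49 × 10⁶.
Original = 24.0 ng/L × 2.49 × 10⁶ = 5.98 × 10⁷ ng/L = 59.8 μg/mL.

59.8 μg/mL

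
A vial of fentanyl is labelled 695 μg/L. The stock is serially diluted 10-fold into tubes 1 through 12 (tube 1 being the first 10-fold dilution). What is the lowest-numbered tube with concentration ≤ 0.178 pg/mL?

tube 7

Tube n has concentration 695 μg/L / 10ⁿ.
Need 10ⁿ ≥ 695 μg/L / 0.178 pg/mL = 3.90 × 10⁶, so n ≥ 6.59.
First such tube: n = 7.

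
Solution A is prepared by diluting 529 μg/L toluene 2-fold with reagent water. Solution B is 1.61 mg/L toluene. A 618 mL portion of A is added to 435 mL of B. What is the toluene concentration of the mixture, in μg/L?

C_A = 529 μg/L / 2 = 264 μg/L.
C_B = 1.61 mg/L = 1610 μg/L.
C_mix = (C_A·V_A + C_B·V_B)/(V_A + V_B) = (264×618 + 1610×435) / 1053 = 820 μg/L.

820 μg/L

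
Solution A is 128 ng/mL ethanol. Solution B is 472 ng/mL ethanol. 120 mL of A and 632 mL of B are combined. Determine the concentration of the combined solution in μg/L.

417 μg/L

C_mix = (C_A·V_A + C_B·V_B)/(V_A + V_B) = (128×120 + 472×632) / 752.0 = 417 ng/mL = 417 μg/L.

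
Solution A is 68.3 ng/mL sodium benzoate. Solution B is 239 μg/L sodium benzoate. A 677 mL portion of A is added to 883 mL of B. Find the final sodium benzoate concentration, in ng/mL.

165 ng/mL

C_B = 239 μg/L = 239 ng/mL.
C_mix = (C_A·V_A + C_B·V_B)/(V_A + V_B) = (68.3×677 + 239×883) / 1560 = 165 ng/mL.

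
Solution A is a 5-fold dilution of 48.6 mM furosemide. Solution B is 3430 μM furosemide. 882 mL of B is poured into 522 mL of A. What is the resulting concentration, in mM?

C_A = 48.6 mM / 5 = 9.72 mM.
C_B = 3430 μM = 3.43 mM.
C_mix = (C_A·V_A + C_B·V_B)/(V_A + V_B) = (9.72×522 + 3.43×882) / 1404 = 5.77 mM.

5.77 mM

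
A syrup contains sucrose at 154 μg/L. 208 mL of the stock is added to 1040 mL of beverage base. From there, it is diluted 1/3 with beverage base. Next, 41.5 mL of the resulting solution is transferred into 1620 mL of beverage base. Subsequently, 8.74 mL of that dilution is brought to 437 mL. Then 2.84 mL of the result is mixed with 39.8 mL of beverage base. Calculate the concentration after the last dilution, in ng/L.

Overall dilution factor = 6 × 3 × 40.04 × 50 × 15.01 = 5.41 × 10⁵.
154 μg/L / 5.41 × 10⁵ = 2.85 × 10⁻⁴ μg/L = 0.285 ng/L.

0.285 ng/L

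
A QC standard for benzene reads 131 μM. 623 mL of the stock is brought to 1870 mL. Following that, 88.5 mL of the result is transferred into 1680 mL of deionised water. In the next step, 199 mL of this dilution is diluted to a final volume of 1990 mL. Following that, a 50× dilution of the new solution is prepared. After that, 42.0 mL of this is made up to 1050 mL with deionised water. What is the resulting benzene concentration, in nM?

0.175 nM

Overall dilution factor = 3.002 × 19.98 × 10 × 50 × 25 = 7.50 × 10⁵.
131 μM / 7.50 × 10⁵ = 1.75 × 10⁻⁴ μM = 0.175 nM.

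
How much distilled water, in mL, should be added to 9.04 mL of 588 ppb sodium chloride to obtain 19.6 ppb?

262 mL

V₂ = C₁V₁/C₂ = 588 × 9.04 / 19.6 = 271 mL.
Diluent to add = V₂ − V₁ = 271 − 9.04 = 262 mL.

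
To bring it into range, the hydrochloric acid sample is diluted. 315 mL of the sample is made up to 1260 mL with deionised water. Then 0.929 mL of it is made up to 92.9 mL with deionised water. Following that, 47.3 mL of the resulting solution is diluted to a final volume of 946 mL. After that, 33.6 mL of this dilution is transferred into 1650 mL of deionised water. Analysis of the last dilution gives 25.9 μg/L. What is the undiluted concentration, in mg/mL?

10.4 mg/mL

Overall dilution factor = 4 × 100 × 20 × 50.11 = 4.01 × 10⁵.
Original = 25.9 μg/L × 4.01 × 10⁵ = 1.04 × 10⁷ μg/L = 10.4 mg/mL.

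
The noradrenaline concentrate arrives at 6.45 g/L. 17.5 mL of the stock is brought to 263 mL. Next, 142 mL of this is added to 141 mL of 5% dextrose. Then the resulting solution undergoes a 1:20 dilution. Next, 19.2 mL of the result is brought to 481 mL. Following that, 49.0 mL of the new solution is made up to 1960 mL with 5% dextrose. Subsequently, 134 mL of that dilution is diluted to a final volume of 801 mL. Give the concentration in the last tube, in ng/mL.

Overall dilution factor = 15.03 × 1.993 × 20 × 25.05 × 40 × 5.978 = 3.59 × 10⁶.
6.45 g/L / 3.59 × 10⁶ = 1.80 × 10⁻⁶ g/L = 1.80 ng/mL.

1.80 ng/mL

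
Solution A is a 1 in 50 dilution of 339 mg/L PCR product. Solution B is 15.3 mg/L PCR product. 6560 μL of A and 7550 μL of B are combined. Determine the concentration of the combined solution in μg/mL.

C_A = 339 mg/L / 50 = 6.78 mg/L.
C_mix = (C_A·V_A + C_B·V_B)/(V_A + V_B) = (6.78×6560 + 15.3×7550) / 14110 = 11.3 mg/L = 11.3 μg/mL.

11.3 μg/mL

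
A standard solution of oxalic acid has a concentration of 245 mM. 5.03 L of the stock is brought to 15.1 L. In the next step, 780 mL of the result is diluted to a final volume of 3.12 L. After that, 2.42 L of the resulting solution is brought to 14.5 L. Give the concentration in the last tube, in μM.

3410 μM

Overall dilution factor = 3.002 × 4 × 5.992 = 71.9.
245 mM / 71.9 = 3.41 mM = 3410 μM.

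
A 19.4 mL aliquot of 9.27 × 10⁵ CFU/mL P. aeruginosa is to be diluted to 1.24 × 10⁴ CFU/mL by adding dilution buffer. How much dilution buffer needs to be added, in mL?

V₂ = C₁V₁/C₂ = 9.27 × 10⁵ × 19.4 / 1.24 × 10⁴ = 1450 mL.
Diluent to add = V₂ − V₁ = 1450 − 19.4 = 1430 mL.

1430 mL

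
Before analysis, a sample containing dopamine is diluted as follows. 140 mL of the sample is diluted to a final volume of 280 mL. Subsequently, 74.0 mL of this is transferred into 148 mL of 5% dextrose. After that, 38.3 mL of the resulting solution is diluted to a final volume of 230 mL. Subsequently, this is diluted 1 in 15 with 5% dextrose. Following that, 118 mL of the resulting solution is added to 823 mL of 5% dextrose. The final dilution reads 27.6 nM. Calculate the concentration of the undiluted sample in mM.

Overall dilution factor = 2 × 3 × 6.005 × 15 × 7.975 = 4310.
Original = 27.6 nM × 4310 = 1.19 × 10⁵ nM = 0.119 mM.

0.119 mM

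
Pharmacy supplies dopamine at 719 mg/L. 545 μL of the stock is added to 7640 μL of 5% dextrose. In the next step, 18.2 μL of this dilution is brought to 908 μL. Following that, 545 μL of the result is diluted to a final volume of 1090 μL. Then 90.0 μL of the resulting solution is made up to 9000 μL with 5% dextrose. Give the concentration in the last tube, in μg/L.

Overall dilution factor = 15.02 × 49.89 × 2 × 100 = 1.50 × 10⁵.
719 mg/L / 1.50 × 10⁵ = 4.80 × 10⁻³ mg/L = 4.80 μg/L.

4.80 μg/L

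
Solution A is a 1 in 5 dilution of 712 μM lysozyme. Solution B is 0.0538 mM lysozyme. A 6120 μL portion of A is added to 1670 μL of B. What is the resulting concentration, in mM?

0.123 mM

C_A = 712 μM / 5 = 142 μM.
C_B = 0.0538 mM = 53.8 μM.
C_mix = (C_A·V_A + C_B·V_B)/(V_A + V_B) = (142×6120 + 53.8×1670) / 7790 = 123 μM = 0.123 mM.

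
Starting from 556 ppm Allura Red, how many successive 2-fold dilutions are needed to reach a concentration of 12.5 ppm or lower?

6

Need 2ⁿ ≥ 44.5, so n ≥ log(44.5)/log(2) = 5.48.
Minimum whole steps: n = 6.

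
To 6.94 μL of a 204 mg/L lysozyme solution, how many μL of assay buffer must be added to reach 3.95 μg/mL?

3.95 μg/mL = 3.95 mg/L.
V₂ = C₁V₁/C₂ = 204 × 6.94 / 3.95 = 358 μL.
Diluent to add = V₂ − V₁ = 358 − 6.94 = 351 μL.

351 μL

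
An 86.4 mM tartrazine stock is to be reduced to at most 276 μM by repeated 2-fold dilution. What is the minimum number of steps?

Need 2ⁿ ≥ 313, so n ≥ log(313)/log(2) = 8.29.
Minimum whole steps: n = 9.

9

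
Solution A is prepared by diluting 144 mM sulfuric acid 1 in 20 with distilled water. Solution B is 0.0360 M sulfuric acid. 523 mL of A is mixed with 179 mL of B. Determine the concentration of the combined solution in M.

C_A = 144 mM / 20 = 7.20 mM.
C_B = 0.0360 M = 36.0 mM.
C_mix = (C_A·V_A + C_B·V_B)/(V_A + V_B) = (7.20×523 + 36.0×179) / 702.0 = 14.5 mM = 0.0145 M.

0.0145 M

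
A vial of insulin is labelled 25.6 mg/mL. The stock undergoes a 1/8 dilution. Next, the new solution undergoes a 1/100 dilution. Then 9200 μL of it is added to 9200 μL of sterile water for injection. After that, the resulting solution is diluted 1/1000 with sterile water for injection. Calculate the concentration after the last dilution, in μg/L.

16.0 μg/L

Overall dilution factor = 8 × 100 × 2 × 1000 = 1.60 × 10⁶.
25.6 mg/mL / 1.60 × 10⁶ = 1.60 × 10⁻⁵ mg/mL = 16.0 μg/L.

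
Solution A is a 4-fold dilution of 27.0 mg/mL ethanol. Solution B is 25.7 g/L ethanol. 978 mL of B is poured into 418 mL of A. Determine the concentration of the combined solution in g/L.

20.0 g/L

C_A = 27.0 mg/mL / 4 = 6.75 mg/mL.
C_B = 25.7 g/L = 25.7 mg/mL.
C_mix = (C_A·V_A + C_B·V_B)/(V_A + V_B) = (6.75×418 + 25.7×978) / 1396 = 20.0 mg/mL = 20.0 g/L.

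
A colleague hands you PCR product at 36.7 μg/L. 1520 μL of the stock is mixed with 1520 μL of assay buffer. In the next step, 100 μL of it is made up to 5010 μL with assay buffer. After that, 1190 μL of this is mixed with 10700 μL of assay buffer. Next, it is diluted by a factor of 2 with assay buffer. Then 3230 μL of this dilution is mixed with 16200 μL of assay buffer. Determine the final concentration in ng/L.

3.05 ng/L

Overall dilution factor = 2 × 50.10 × 9.992 × 2 × 6.015 = 1.20 × 10⁴.
36.7 μg/L / 1.20 × 10⁴ = 3.05 × 10⁻³ μg/L = 3.05 ng/L.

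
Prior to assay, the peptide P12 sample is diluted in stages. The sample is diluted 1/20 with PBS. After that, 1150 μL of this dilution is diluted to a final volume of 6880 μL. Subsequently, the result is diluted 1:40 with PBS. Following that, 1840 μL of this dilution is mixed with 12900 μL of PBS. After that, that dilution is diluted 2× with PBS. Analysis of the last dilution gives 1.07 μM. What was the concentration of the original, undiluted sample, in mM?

Overall dilution factor = 20 × 5.983 × 40 × 8.011 × 2 = 7.67 × 10⁴.
Original = 1.07 μM × 7.67 × 10⁴ = 8.20 × 10⁴ μM = 82.0 mM.

82.0 mM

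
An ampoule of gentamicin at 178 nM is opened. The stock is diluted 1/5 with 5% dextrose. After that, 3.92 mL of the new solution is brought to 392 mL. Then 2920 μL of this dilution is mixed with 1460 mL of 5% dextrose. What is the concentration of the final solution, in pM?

Overall dilution factor = 5 × 100 × 501 = 2.51 × 10⁵.
178 nM / 2.51 × 10⁵ = 7.11 × 10⁻⁴ nM = 0.711 pM.

0.711 pM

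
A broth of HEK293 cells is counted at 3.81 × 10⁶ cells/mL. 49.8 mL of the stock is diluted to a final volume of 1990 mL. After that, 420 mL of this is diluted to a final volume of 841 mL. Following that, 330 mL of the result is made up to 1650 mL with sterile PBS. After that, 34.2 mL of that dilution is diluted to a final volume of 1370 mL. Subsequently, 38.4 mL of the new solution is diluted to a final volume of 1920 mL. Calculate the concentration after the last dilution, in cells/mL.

4.75 cells/mL

Overall dilution factor = 39.96 × 2.002 × 5 × 40.06 × 50 = 8.01 × 10⁵.
3.81 × 10⁶ cells/mL / 8.01 × 10⁵ = 4.75 cells/mL.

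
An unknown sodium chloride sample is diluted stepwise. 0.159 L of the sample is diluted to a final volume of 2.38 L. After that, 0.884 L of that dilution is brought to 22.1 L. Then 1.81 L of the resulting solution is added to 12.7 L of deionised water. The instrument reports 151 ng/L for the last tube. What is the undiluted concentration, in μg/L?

453 μg/L

Overall dilution factor = 14.97 × 25 × 8.017 = 3000.
Original = 151 ng/L × 3000 = 4.53 × 10⁵ ng/L = 453 μg/L.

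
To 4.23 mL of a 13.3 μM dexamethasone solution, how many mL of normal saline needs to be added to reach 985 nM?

52.9 mL

985 nM = 0.985 μM.
V₂ = C₁V₁/C₂ = 13.3 × 4.23 / 0.985 = 57.1 mL.
Diluent to add = V₂ − V₁ = 57.1 − 4.23 = 52.9 mL.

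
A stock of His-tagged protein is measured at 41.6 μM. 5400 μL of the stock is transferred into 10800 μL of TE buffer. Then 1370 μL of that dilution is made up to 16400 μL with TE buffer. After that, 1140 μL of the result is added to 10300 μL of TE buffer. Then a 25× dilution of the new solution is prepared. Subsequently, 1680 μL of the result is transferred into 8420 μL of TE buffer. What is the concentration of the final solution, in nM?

Overall dilution factor = 3 × 11.97 × 10.04 × 25 × 6.012 = 5.42 × 10⁴.
41.6 μM / 5.42 × 10⁴ = 7.68 × 10⁻⁴ μM = 0.768 nM.

0.768 nM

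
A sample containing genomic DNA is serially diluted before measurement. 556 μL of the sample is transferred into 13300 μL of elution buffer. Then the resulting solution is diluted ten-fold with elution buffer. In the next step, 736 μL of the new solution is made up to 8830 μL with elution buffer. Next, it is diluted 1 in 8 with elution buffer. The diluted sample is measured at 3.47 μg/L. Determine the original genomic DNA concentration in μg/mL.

83.0 μg/mL

Overall dilution factor = 24.92 × 10 × 12.00 × 8 = 2.39 × 10⁴.
Original = 3.47 μg/L × 2.39 × 10⁴ = 8.30 × 10⁴ μg/L = 83.0 μg/mL.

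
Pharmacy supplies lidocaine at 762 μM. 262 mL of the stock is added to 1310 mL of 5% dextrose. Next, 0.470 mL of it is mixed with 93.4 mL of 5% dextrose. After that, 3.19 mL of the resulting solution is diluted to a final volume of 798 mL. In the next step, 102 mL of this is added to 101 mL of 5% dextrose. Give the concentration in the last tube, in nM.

1.28 nM

Overall dilution factor = 6 × 199.7 × 250.2 × 1.990 = 5.97 × 10⁵.
762 μM / 5.97 × 10⁵ = 1.28 × 10⁻³ μM = 1.28 nM.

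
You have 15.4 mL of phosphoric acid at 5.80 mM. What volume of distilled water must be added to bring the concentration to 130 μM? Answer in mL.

130 μM = 0.130 mM.
V₂ = C₁V₁/C₂ = 5.80 × 15.4 / 0.130 = 687 mL.
Diluent to add = V₂ − V₁ = 687 − 15.4 = 672 mL.

672 mL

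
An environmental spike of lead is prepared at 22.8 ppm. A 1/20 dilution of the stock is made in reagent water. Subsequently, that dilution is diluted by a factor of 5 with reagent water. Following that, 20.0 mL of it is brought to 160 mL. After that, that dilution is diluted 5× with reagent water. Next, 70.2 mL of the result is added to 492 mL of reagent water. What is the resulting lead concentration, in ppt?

Overall dilution factor = 20 × 5 × 8 × 5 × 8.009 = 3.20 × 10⁴.
22.8 ppm / 3.20 × 10⁴ = 7.12 × 10⁻⁴ ppm = 712 ppt.

712 ppt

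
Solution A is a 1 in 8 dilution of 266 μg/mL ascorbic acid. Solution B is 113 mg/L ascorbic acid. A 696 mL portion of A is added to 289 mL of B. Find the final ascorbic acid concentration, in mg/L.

56.6 mg/L

C_A = 266 μg/mL / 8 = 33.2 μg/mL.
C_B = 113 mg/L = 113 μg/mL.
C_mix = (C_A·V_A + C_B·V_B)/(V_A + V_B) = (33.2×696 + 113×289) / 985.0 = 56.6 μg/mL = 56.6 mg/L.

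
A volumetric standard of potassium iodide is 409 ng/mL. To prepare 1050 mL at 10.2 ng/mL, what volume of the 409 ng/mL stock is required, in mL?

26.2 mL

V₁ = C₂V₂/C₁ = 10.2 × 1050 / 409 = 26.2 mL.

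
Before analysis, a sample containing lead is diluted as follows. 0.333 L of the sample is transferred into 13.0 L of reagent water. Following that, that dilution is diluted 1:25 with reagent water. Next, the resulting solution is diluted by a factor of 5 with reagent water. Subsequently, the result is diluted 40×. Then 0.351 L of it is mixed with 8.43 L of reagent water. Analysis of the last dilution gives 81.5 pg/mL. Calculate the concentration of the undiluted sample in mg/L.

Overall dilution factor = 40.04 × 25 × 5 × 40 × 25.02 = 5.01 × 10⁶.
Original = 81.5 pg/mL × 5.01 × 10⁶ = 4.08 × 10⁸ pg/mL = 408 mg/L.

408 mg/L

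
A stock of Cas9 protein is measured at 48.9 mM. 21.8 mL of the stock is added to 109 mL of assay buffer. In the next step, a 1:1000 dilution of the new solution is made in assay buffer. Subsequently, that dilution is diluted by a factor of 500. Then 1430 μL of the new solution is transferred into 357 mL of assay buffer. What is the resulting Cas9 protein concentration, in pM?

65.0 pM

Overall dilution factor = 6 × 1000 × 500 × 250.7 = 7.52 × 10⁸.
48.9 mM / 7.52 × 10⁸ = 6.50 × 10⁻⁸ mM = 65.0 pM.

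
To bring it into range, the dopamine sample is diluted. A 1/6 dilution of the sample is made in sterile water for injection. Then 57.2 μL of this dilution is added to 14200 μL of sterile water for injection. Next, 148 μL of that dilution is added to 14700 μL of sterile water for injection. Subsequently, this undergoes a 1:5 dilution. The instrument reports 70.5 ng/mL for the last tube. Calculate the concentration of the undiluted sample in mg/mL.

52.9 mg/mL

Overall dilution factor = 6 × 249.3 × 100.3 × 5 = 7.50 × 10⁵.
Original = 70.5 ng/mL × 7.50 × 10⁵ = 5.29 × 10⁷ ng/mL = 52.9 mg/mL.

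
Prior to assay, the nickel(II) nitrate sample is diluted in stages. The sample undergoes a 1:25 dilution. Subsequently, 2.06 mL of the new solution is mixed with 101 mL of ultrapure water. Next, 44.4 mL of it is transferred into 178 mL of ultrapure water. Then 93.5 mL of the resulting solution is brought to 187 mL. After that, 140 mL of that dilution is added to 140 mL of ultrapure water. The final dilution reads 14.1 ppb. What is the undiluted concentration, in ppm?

353 ppm

Overall dilution factor = 25 × 50.03 × 5.009 × 2 × 2 = 2.51 × 10⁴.
Original = 14.1 ppb × 2.51 × 10⁴ = 3.53 × 10⁵ ppb = 353 ppm.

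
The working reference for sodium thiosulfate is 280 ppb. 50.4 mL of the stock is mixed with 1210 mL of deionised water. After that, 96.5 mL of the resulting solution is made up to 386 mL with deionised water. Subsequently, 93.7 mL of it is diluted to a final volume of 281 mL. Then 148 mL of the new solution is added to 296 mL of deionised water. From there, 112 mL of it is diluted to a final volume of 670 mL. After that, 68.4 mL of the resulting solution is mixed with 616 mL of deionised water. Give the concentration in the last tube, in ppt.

Overall dilution factor = 25.01 × 4 × 2.999 × 3 × 5.982 × 10.01 = 5.39 × 10⁴.
280 ppb / 5.39 × 10⁴ = 5.20 × 10⁻³ ppb = 5.20 ppt.

5.20 ppt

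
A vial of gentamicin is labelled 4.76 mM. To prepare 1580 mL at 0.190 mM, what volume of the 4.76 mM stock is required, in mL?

63.1 mL

V₁ = C₂V₂/C₁ = 0.190 × 1580 / 4.76 = 63.1 mL.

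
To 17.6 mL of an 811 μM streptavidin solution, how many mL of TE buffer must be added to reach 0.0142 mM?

0.0142 mM = 14.2 μM.
V₂ = C₁V₁/C₂ = 811 × 17.6 / 14.2 = 1005 mL.
Diluent to add = V₂ − V₁ = 1005 − 17.6 = 988 mL.

988 mL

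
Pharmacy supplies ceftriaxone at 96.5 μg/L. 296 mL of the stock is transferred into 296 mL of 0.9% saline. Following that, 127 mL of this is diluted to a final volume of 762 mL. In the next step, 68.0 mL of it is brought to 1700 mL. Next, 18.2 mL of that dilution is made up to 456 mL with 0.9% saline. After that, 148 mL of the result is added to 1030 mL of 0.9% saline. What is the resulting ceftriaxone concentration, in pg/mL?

Overall dilution factor = 2 × 6 × 25 × 25.05 × 7.959 = 5.98 × 10⁴.
96.5 μg/L / 5.98 × 10⁴ = 1.61 × 10⁻³ μg/L = 1.61 pg/mL.

1.61 pg/mL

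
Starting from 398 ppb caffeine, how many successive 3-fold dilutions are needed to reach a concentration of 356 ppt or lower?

7

Need 3ⁿ ≥ 1118, so n ≥ log(1118)/log(3) = 6.39.
Minimum whole steps: n = 7.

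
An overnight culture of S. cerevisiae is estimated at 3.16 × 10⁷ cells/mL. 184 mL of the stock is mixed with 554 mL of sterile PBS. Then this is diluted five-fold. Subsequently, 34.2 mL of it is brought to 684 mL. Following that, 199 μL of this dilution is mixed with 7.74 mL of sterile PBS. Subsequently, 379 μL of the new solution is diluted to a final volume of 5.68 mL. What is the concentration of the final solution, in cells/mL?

132 cells/mL

Overall dilution factor = 4.011 × 5 × 20 × 39.89 × 14.99 = 2.40 × 10⁵.
3.16 × 10⁷ cells/mL / 2.40 × 10⁵ = 132 cells/mL.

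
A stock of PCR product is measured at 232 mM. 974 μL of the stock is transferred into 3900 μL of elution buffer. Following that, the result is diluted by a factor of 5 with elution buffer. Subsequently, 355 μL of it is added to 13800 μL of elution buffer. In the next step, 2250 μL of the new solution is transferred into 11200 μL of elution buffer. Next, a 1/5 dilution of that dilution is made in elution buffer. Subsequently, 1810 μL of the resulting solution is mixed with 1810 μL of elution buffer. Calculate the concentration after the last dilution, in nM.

Overall dilution factor = 5.004 × 5 × 39.87 × 5.978 × 5 × 2 = 5.96 × 10⁴.
232 mM / 5.96 × 10⁴ = 3.89 × 10⁻³ mM = 3890 nM.

3890 nM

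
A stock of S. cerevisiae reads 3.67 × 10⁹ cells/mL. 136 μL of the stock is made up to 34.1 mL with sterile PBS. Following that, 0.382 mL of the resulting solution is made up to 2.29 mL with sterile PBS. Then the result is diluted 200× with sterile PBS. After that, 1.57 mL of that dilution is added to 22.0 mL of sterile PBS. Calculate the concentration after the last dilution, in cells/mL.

813 cells/mL

Overall dilution factor = 250.7 × 5.995 × 200 × 15.01 = 4.51 × 10⁶.
3.67 × 10⁹ cells/mL / 4.51 × 10⁶ = 813 cells/mL.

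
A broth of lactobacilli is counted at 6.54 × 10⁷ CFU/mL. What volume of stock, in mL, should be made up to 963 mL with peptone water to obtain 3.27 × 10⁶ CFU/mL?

V₁ = C₂V₂/C₁ = 3.27 × 10⁶ × 963 / 6.54 × 10⁷ = 48.2 mL.

48.2 mL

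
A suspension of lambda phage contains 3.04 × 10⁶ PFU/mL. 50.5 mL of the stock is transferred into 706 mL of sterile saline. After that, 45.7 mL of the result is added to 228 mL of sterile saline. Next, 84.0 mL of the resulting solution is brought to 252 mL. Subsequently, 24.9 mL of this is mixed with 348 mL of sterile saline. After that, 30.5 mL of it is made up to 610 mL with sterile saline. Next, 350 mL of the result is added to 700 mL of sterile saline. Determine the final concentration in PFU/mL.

Overall dilution factor = 14.98 × 5.989 × 3 × 14.98 × 20 × 3 = 2.42 × 10⁵.
3.04 × 10⁶ PFU/mL / 2.42 × 10⁵ = 12.6 PFU/mL.

12.6 PFU/mL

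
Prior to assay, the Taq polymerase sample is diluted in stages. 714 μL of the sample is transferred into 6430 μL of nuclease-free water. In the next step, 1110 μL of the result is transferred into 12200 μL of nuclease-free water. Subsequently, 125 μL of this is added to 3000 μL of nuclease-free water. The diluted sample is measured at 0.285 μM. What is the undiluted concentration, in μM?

855 μM

Overall dilution factor = 10.01 × 11.99 × 25 = 2999.
Original = 0.285 μM × 2999 = 855 μM.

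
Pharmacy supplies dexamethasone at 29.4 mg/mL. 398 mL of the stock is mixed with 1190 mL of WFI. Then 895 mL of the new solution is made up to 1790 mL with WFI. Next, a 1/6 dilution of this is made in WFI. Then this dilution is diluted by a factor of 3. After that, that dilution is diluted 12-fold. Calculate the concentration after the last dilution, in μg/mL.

Overall dilution factor = 3.990 × 2 × 6 × 3 × 12 = 1724.
29.4 mg/mL / 1724 = 0.0171 mg/mL = 17.1 μg/mL.

17.1 μg/mL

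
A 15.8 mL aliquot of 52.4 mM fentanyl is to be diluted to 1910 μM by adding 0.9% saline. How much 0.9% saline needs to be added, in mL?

418 mL

1910 μM = 1.91 mM.
V₂ = C₁V₁/C₂ = 52.4 × 15.8 / 1.91 = 433 mL.
Diluent to add = V₂ − V₁ = 433 − 15.8 = 418 mL.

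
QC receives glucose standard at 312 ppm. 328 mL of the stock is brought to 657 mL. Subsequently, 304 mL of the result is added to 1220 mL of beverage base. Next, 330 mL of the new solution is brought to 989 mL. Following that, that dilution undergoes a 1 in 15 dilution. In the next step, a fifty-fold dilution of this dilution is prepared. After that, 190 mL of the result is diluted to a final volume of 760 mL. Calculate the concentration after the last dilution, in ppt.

3460 ppt

Overall dilution factor = 2.003 × 5.013 × 2.997 × 15 × 50 × 4 = 9.03 × 10⁴.
312 ppm / 9.03 × 10⁴ = 3.46 × 10⁻³ ppm = 3460 ppt.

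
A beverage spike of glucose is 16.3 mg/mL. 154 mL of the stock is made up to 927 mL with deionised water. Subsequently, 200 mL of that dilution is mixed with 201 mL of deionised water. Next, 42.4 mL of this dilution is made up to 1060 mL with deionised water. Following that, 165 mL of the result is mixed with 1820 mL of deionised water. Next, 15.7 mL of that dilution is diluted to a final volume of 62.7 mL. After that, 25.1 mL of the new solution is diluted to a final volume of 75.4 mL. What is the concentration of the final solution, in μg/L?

Overall dilution factor = 6.019 × 2.005 × 25 × 12.03 × 3.994 × 3.004 = 4.35 × 10⁴.
16.3 mg/mL / 4.35 × 10⁴ = 3.74 × 10⁻⁴ mg/mL = 374 μg/L.

374 μg/L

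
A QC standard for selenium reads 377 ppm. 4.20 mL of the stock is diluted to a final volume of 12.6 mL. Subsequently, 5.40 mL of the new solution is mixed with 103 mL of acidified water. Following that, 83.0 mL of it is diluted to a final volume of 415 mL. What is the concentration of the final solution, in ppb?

1250 ppb

Overall dilution factor = 3 × 20.07 × 5 = 301.
377 ppm / 301 = 1.25 ppm = 1250 ppb.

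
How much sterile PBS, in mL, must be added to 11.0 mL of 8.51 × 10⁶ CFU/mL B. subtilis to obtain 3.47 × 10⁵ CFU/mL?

V₂ = C₁V₁/C₂ = 8.51 × 10⁶ × 11.0 / 3.47 × 10⁵ = 270 mL.
Diluent to add = V₂ − V₁ = 270 − 11.0 = 259 mL.

259 mL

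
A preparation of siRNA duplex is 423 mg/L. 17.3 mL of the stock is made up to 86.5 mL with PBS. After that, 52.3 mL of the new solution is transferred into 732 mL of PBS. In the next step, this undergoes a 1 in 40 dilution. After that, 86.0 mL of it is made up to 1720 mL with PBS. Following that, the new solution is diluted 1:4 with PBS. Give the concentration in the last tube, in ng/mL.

Overall dilution factor = 5 × 15.00 × 40 × 20 × 4 = 2.40 × 10⁵.
423 mg/L / 2.40 × 10⁵ = 1.76 × 10⁻³ mg/L = 1.76 ng/mL.

1.76 ng/mL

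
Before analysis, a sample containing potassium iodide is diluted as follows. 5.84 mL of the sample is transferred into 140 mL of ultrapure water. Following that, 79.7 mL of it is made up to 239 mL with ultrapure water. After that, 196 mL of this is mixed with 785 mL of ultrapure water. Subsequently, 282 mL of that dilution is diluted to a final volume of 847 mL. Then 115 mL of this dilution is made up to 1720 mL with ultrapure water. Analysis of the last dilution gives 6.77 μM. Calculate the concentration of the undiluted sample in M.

0.114 M

Overall dilution factor = 24.97 × 2.999 × 5.005 × 3.004 × 14.96 = 1.68 × 10⁴.
Original = 6.77 μM × 1.68 × 10⁴ = 1.14 × 10⁵ μM = 0.114 M.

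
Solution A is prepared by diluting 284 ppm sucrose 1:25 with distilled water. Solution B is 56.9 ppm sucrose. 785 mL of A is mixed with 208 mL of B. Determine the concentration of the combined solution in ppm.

C_A = 284 ppm / 25 = 11.4 ppm.
C_mix = (C_A·V_A + C_B·V_B)/(V_A + V_B) = (11.4×785 + 56.9×208) / 993.0 = 20.9 ppm.

20.9 ppm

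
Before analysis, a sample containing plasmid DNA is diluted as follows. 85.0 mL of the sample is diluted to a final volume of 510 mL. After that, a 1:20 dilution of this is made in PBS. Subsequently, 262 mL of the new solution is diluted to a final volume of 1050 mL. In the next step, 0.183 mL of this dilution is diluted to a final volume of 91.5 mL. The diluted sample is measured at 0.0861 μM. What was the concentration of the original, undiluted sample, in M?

Overall dilution factor = 6 × 20 × 4.008 × 500 = 2.40 × 10⁵.
Original = 0.0861 μM × 2.40 × 10⁵ = 2.07 × 10⁴ μM = 0.0207 M.

0.0207 M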